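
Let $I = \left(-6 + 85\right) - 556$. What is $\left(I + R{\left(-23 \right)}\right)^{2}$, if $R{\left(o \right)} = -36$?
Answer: $263169$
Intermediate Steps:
$I = -477$ ($I = 79 - 556 = -477$)
$\left(I + R{\left(-23 \right)}\right)^{2} = \left(-477 - 36\right)^{2} = \left(-513\right)^{2} = 263169$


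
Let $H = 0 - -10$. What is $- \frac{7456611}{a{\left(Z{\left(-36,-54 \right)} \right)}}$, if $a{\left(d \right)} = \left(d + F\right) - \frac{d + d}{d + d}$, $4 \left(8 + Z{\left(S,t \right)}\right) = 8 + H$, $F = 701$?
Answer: $- \frac{14913222}{1393} \approx -10706.0$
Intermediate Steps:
$H = 10$ ($H = 0 + 10 = 10$)
$Z{\left(S,t \right)} = - \frac{7}{2}$ ($Z{\left(S,t \right)} = -8 + \frac{8 + 10}{4} = -8 + \frac{1}{4} \cdot 18 = -8 + \frac{9}{2} = - \frac{7}{2}$)
$a{\left(d \right)} = 700 + d$ ($a{\left(d \right)} = \left(d + 701\right) - \frac{d + d}{d + d} = \left(701 + d\right) - \frac{2 d}{2 d} = \left(701 + d\right) - 2 d \frac{1}{2 d} = \left(701 + d\right) - 1 = 700 + d$)
$- \frac{7456611}{a{\left(Z{\left(-36,-54 \right)} \right)}} = - \frac{7456611}{700 - \frac{7}{2}} = - \frac{7456611}{\frac{1393}{2}} = \left(-7456611\right) \frac{2}{1393} = - \frac{14913222}{1393}$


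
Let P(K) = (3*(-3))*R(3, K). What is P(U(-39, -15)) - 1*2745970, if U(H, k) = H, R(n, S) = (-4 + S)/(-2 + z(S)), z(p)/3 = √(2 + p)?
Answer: -925392664/337 - 1161*I*√37/337 ≈ -2.746e+6 - 20.956*I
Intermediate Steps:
z(p) = 3*√(2 + p)
R(n, S) = (-4 + S)/(-2 + 3*√(2 + S))
P(K) = -9*(-4 + K)/(-2 + 3*√(2 + K)) (P(K) = (3*(-3))*((-4 + K)/(-2 + 3*√(2 + K))) = -9*(-4 + K)/(-2 + 3*√(2 + K)))
P(U(-39, -15)) - 1*2745970 = 9*(4 - 1*(-39))/(-2 + 3*√(2 - 39)) - 1*2745970 = 9*(4 + 39)/(-2 + 3*√(-37)) - 2745970 = 9*43/(-2 + 3*(I*√37)) - 2745970 = 9*43/(-2 + 3*I*√37) - 2745970 = 387/(-2 + 3*I*√37) - 2745970 = -2745970 + 387/(-2 + 3*I*√37)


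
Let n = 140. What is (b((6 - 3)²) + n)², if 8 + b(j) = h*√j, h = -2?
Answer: 15876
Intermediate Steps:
b(j) = -8 - 2*√j
(b((6 - 3)²) + n)² = ((-8 - 2*√((6 - 3)²)) + 140)² = ((-8 - 2*√(3²)) + 140)² = ((-8 - 2*√9) + 140)² = ((-8 - 2*3) + 140)² = ((-8 - 6) + 140)² = (-14 + 140)² = 126² = 15876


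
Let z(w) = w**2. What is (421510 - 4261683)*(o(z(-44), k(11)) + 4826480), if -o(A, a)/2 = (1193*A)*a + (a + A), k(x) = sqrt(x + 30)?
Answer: -18519649031184 + 17738903458554*sqrt(41) ≈ 9.5065e+13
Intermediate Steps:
k(x) = sqrt(30 + x)
o(A, a) = -2*A - 2*a - 2386*A*a (o(A, a) = -2*((1193*A)*a + (a + A)) = -2*(1193*A*a + (A + a)) = -2*(A + a + 1193*A*a) = -2*A - 2*a - 2386*A*a)
(421510 - 4261683)*(o(z(-44), k(11)) + 4826480) = (421510 - 4261683)*((-2*(-44)**2 - 2*sqrt(30 + 11) - 2386*(-44)**2*sqrt(30 + 11)) + 4826480) = -3840173*((-2*1936 - 2*sqrt(41) - 2386*1936*sqrt(41)) + 4826480) = -3840173*((-3872 - 2*sqrt(41) - 4619296*sqrt(41)) + 4826480) = -3840173*((-3872 - 4619298*sqrt(41)) + 4826480) = -3840173*(4822608 - 4619298*sqrt(41)) = -18519649031184 + 17738903458554*sqrt(41)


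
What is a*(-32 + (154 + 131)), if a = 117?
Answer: 29601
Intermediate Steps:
a*(-32 + (154 + 131)) = 117*(-32 + (154 + 131)) = 117*(-32 + 285) = 117*253 = 29601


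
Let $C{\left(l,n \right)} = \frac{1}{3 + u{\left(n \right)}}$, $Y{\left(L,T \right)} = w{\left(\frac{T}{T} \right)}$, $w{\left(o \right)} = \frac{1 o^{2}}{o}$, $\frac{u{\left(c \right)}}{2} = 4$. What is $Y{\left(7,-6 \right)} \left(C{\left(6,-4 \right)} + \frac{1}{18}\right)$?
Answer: $\frac{29}{198} \approx 0.14646$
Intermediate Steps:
$u{\left(c \right)} = 8$ ($u{\left(c \right)} = 2 \cdot 4 = 8$)
$w{\left(o \right)} = o$ ($w{\left(o \right)} = \frac{o^{2}}{o} = o$)
$Y{\left(L,T \right)} = 1$ ($Y{\left(L,T \right)} = \frac{T}{T} = 1$)
$C{\left(l,n \right)} = \frac{1}{11}$ ($C{\left(l,n \right)} = \frac{1}{3 + 8} = \frac{1}{11}$)
$Y{\left(7,-6 \right)} \left(C{\left(6,-4 \right)} + \frac{1}{18}\right) = 1 \left(\frac{1}{11} + \frac{1}{18}\right) = 1 \cdot \frac{29}{198} = \frac{29}{198}$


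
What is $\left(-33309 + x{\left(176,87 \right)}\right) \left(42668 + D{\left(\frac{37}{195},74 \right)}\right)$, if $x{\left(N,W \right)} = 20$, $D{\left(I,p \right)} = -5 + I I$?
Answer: $- \frac{54003477853816}{38025} \approx -1.4202 \cdot 10^{9}$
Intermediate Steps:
$D{\left(I,p \right)} = -5 + I^{2}$
$\left(-33309 + x{\left(176,87 \right)}\right) \left(42668 + D{\left(\frac{37}{195},74 \right)}\right) = \left(-33309 + 20\right) \left(42668 - \left(5 - \left(\frac{37}{195}\right)^{2}\right)\right) = - 33289 \left(42668 - \left(5 - \left(37 \cdot \frac{1}{195}\right)^{2}\right)\right) = - 33289 \left(42668 - \left(5 - \left(\frac{37}{195}\right)^{2}\right)\right) = - 33289 \left(42668 + \left(-5 + \frac{1369}{38025}\right)\right) = - 33289 \left(42668 - \frac{188756}{38025}\right) = \left(-33289\right) \frac{1622261944}{38025} = - \frac{54003477853816}{38025}$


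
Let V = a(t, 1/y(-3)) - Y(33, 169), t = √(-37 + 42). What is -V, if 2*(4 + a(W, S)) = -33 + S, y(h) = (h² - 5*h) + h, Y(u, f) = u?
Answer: 1123/21 ≈ 53.476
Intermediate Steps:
y(h) = h² - 4*h
t = √5 ≈ 2.2361
a(W, S) = -41/2 + S/2 (a(W, S) = -4 + (-33 + S)/2 = -4 + (-33/2 + S/2) = -41/2 + S/2)
V = -1123/21 (V = (-41/2 + 1/(2*((-3*(-4 - 3))))) - 1*33 = (-41/2 + 1/(2*((-3*(-7))))) - 33 = (-41/2 + (½)/21) - 33 = (-41/2 + (½)*(1/21)) - 33 = (-41/2 + 1/42) - 33 = -430/21 - 33 = -1123/21 ≈ -53.476)
-V = -1*(-1123/21) = 1123/21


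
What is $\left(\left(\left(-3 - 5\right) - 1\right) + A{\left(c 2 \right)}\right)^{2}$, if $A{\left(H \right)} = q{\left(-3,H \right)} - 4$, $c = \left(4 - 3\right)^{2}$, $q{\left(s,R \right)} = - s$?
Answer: $100$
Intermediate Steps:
$c = 1$ ($c = 1^{2} = 1$)
$A{\left(H \right)} = -1$ ($A{\left(H \right)} = \left(-1\right) \left(-3\right) - 4 = 3 - 4 = -1$)
$\left(\left(\left(-3 - 5\right) - 1\right) + A{\left(c 2 \right)}\right)^{2} = \left(\left(\left(-3 - 5\right) - 1\right) - 1\right)^{2} = \left(\left(-8 - 1\right) - 1\right)^{2} = \left(-9 - 1\right)^{2} = \left(-10\right)^{2} = 100$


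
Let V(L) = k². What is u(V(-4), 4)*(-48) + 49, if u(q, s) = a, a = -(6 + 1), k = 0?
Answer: 385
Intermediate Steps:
V(L) = 0 (V(L) = 0² = 0)
a = -7 (a = -1*7 = -7)
u(q, s) = -7
u(V(-4), 4)*(-48) + 49 = -7*(-48) + 49 = 336 + 49 = 385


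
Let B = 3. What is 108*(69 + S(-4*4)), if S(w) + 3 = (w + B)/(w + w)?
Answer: 57375/8 ≈ 7171.9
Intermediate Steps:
S(w) = -3 + (3 + w)/(2*w) (S(w) = -3 + (w + 3)/(w + w) = -3 + (3 + w)/((2*w)) = -3 + (3 + w)*(1/(2*w)) = -3 + (3 + w)/(2*w))
108*(69 + S(-4*4)) = 108*(69 + (3 - (-20)*4)/(2*((-4*4)))) = 108*(69 + (½)*(3 - 5*(-16))/(-16)) = 108*(69 + (½)*(-1/16)*(3 + 80)) = 108*(69 + (½)*(-1/16)*83) = 108*(69 - 83/32) = 108*(2125/32) = 57375/8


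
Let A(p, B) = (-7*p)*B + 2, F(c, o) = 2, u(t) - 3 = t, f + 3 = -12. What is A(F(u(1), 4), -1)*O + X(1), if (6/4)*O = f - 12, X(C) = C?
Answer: -287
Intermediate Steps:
f = -15 (f = -3 - 12 = -15)
u(t) = 3 + t
O = -18 (O = 2*(-15 - 12)/3 = (2/3)*(-27) = -18)
A(p, B) = 2 - 7*B*p (A(p, B) = -7*B*p + 2 = 2 - 7*B*p)
A(F(u(1), 4), -1)*O + X(1) = (2 - 7*(-1)*2)*(-18) + 1 = (2 + 14)*(-18) + 1 = 16*(-18) + 1 = -288 + 1 = -287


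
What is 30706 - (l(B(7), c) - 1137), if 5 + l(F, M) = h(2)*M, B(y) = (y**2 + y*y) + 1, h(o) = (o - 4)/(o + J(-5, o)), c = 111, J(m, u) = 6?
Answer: 127503/4 ≈ 31876.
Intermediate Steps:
h(o) = (-4 + o)/(6 + o) (h(o) = (o - 4)/(o + 6) = (-4 + o)/(6 + o))
B(y) = 1 + 2*y**2 (B(y) = (y**2 + y**2) + 1 = 2*y**2 + 1 = 1 + 2*y**2)
l(F, M) = -5 - M/4 (l(F, M) = -5 + ((-4 + 2)/(6 + 2))*M = -5 + (-2/8)*M = -5 + ((1/8)*(-2))*M = -5 - M/4)
30706 - (l(B(7), c) - 1137) = 30706 - ((-5 - 1/4*111) - 1137) = 30706 - ((-5 - 111/4) - 1137) = 30706 - (-131/4 - 1137) = 30706 - 1*(-4679/4) = 30706 + 4679/4 = 127503/4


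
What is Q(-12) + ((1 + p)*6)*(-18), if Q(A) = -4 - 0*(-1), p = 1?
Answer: -220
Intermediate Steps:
Q(A) = -4 (Q(A) = -4 - 1*0 = -4 + 0 = -4)
Q(-12) + ((1 + p)*6)*(-18) = -4 + ((1 + 1)*6)*(-18) = -4 + (2*6)*(-18) = -4 + 12*(-18) = -4 - 216 = -220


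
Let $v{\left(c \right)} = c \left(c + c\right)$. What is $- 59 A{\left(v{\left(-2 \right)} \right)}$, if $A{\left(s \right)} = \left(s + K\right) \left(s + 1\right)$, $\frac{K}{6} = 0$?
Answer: $-4248$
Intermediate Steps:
$K = 0$ ($K = 6 \cdot 0 = 0$)
$v{\left(c \right)} = 2 c^{2}$ ($v{\left(c \right)} = c 2 c = 2 c^{2}$)
$A{\left(s \right)} = s \left(1 + s\right)$ ($A{\left(s \right)} = \left(s + 0\right) \left(s + 1\right) = s \left(1 + s\right)$)
$- 59 A{\left(v{\left(-2 \right)} \right)} = - 59 \cdot 2 \left(-2\right)^{2} \left(1 + 2 \left(-2\right)^{2}\right) = - 59 \cdot 2 \cdot 4 \left(1 + 2 \cdot 4\right) = - 59 \cdot 8 \left(1 + 8\right) = - 59 \cdot 8 \cdot 9 = \left(-59\right) 72 = -4248$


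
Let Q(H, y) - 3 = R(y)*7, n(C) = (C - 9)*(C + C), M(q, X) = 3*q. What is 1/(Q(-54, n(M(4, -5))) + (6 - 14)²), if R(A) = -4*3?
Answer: -1/17 ≈ -0.058824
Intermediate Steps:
R(A) = -12
n(C) = 2*C*(-9 + C) (n(C) = (-9 + C)*(2*C) = 2*C*(-9 + C))
Q(H, y) = -81 (Q(H, y) = 3 - 12*7 = 3 - 84 = -81)
1/(Q(-54, n(M(4, -5))) + (6 - 14)²) = 1/(-81 + (6 - 14)²) = 1/(-81 + (-8)²) = 1/(-81 + 64) = 1/(-17) = -1/17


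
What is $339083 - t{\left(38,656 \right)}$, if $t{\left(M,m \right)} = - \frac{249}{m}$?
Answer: $\frac{222438697}{656} \approx 3.3908 \cdot 10^{5}$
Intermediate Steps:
$339083 - t{\left(38,656 \right)} = 339083 - - \frac{249}{656} = 339083 + \frac{249}{656} = \frac{222438697}{656}$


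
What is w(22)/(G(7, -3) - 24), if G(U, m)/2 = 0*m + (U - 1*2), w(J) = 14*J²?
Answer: -484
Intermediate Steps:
G(U, m) = -4 + 2*U (G(U, m) = 2*(0*m + (U - 1*2)) = 2*(0 + (U - 2)) = 2*(0 + (-2 + U)) = 2*(-2 + U) = -4 + 2*U)
w(22)/(G(7, -3) - 24) = (14*22²)/((-4 + 2*7) - 24) = (14*484)/((-4 + 14) - 24) = 6776/(10 - 24) = 6776/(-14) = 6776*(-1/14) = -484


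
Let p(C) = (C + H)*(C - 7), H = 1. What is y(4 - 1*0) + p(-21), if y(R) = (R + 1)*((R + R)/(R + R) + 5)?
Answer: 590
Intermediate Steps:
y(R) = 6 + 6*R (y(R) = (1 + R)*((2*R)/((2*R)) + 5) = (1 + R)*((2*R)*(1/(2*R)) + 5) = (1 + R)*(1 + 5) = (1 + R)*6 = 6 + 6*R)
p(C) = (1 + C)*(-7 + C) (p(C) = (C + 1)*(C - 7) = (1 + C)*(-7 + C))
y(4 - 1*0) + p(-21) = (6 + 6*(4 - 1*0)) + (-7 + (-21)² - 6*(-21)) = (6 + 6*(4 + 0)) + (-7 + 441 + 126) = (6 + 6*4) + 560 = (6 + 24) + 560 = 30 + 560 = 590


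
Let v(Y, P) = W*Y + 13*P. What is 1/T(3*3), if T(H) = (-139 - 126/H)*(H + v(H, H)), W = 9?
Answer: -1/31671 ≈ -3.1575e-5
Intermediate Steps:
v(Y, P) = 9*Y + 13*P
T(H) = 23*H*(-139 - 126/H) (T(H) = (-139 - 126/H)*(H + (9*H + 13*H)) = (-139 - 126/H)*(H + 22*H) = (-139 - 126/H)*(23*H) = 23*H*(-139 - 126/H))
1/T(3*3) = 1/(-2898 - 9591*3) = 1/(-2898 - 3197*9) = 1/(-2898 - 28773) = 1/(-31671) = -1/31671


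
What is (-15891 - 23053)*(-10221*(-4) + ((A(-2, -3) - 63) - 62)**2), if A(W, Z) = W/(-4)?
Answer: -2195828232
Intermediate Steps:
A(W, Z) = -W/4 (A(W, Z) = W*(-1/4) = -W/4)
(-15891 - 23053)*(-10221*(-4) + ((A(-2, -3) - 63) - 62)**2) = (-15891 - 23053)*(-10221*(-4) + ((-1/4*(-2) - 63) - 62)**2) = -38944*(40884 + ((1/2 - 63) - 62)**2) = -38944*(40884 + (-125/2 - 62)**2) = -38944*(40884 + (-249/2)**2) = -38944*(40884 + 62001/4) = -38944*225537/4 = -2195828232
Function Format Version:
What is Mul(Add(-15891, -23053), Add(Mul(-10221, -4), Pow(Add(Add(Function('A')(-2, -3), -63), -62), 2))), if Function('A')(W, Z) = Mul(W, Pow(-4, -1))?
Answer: -2195828232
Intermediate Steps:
Function('A')(W, Z) = Mul(Rational(-1, 4), W) (Function('A')(W, Z) = Mul(W, Rational(-1, 4)) = Mul(Rational(-1, 4), W))
Mul(Add(-15891, -23053), Add(Mul(-10221, -4), Pow(Add(Add(Function('A')(-2, -3), -63), -62), 2))) = Mul(Add(-15891, -23053), Add(Mul(-10221, -4), Pow(Add(Add(Mul(Rational(-1, 4), -2), -63), -62), 2))) = Mul(-38944, Add(40884, Pow(Add(Add(Rational(1, 2), -63), -62), 2))) = Mul(-38944, Add(40884, Pow(Add(Rational(-125, 2), -62), 2))) = Mul(-38944, Add(40884, Pow(Rational(-249, 2), 2))) = Mul(-38944, Add(40884, Rational(62001, 4))) = Mul(-38944, Rational(225537, 4)) = -2195828232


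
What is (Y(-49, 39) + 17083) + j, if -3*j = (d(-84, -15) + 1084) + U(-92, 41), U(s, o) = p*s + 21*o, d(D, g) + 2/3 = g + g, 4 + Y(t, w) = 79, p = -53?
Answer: 134051/9 ≈ 14895.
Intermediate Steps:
Y(t, w) = 75 (Y(t, w) = -4 + 79 = 75)
d(D, g) = -⅔ + 2*g (d(D, g) = -⅔ + (g + g) = -⅔ + 2*g)
U(s, o) = -53*s + 21*o
j = -20371/9 (j = -(((-⅔ + 2*(-15)) + 1084) + (-53*(-92) + 21*41))/3 = -(((-⅔ - 30) + 1084) + (4876 + 861))/3 = -((-92/3 + 1084) + 5737)/3 = -(3160/3 + 5737)/3 = -⅓*20371/3 = -20371/9 ≈ -2263.4)
(Y(-49, 39) + 17083) + j = (75 + 17083) - 20371/9 = 17158 - 20371/9 = 134051/9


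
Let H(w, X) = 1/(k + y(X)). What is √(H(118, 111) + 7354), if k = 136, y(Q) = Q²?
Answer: √1141170560003/12457 ≈ 85.755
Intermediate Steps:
H(w, X) = 1/(136 + X²)
√(H(118, 111) + 7354) = √(1/(136 + 111²) + 7354) = √(1/(136 + 12321) + 7354) = √(1/12457 + 7354) = √(91608779/12457) = √1141170560003/12457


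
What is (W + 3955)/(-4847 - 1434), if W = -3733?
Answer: -222/6281 ≈ -0.035345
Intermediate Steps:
(W + 3955)/(-4847 - 1434) = (-3733 + 3955)/(-4847 - 1434) = 222/(-6281) = 222*(-1/6281) = -222/6281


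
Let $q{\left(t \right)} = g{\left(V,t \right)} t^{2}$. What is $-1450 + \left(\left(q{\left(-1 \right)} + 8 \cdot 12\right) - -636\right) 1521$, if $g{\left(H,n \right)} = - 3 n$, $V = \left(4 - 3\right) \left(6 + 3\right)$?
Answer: $1116485$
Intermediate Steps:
$V = 9$ ($V = 1 \cdot 9 = 9$)
$q{\left(t \right)} = - 3 t^{3}$ ($q{\left(t \right)} = - 3 t t^{2} = - 3 t^{3}$)
$-1450 + \left(\left(q{\left(-1 \right)} + 8 \cdot 12\right) - -636\right) 1521 = -1450 + \left(\left(- 3 \left(-1\right)^{3} + 8 \cdot 12\right) - -636\right) 1521 = -1450 + \left(\left(\left(-3\right) \left(-1\right) + 96\right) + 636\right) 1521 = -1450 + \left(\left(3 + 96\right) + 636\right) 1521 = -1450 + \left(99 + 636\right) 1521 = -1450 + 735 \cdot 1521 = -1450 + 1117935 = 1116485$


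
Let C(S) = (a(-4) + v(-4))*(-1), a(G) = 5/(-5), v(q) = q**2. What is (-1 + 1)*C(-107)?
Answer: 0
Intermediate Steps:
a(G) = -1 (a(G) = 5*(-1/5) = -1)
C(S) = -15 (C(S) = (-1 + (-4)**2)*(-1) = (-1 + 16)*(-1) = 15*(-1) = -15)
(-1 + 1)*C(-107) = (-1 + 1)*(-15) = 0*(-15) = 0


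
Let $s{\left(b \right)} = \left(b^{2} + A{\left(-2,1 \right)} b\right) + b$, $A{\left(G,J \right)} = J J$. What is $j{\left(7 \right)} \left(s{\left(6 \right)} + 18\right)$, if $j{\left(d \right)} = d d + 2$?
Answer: $3366$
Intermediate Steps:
$A{\left(G,J \right)} = J^{2}$
$s{\left(b \right)} = b^{2} + 2 b$ ($s{\left(b \right)} = \left(b^{2} + 1^{2} b\right) + b = \left(b^{2} + 1 b\right) + b = \left(b^{2} + b\right) + b = \left(b + b^{2}\right) + b = b^{2} + 2 b$)
$j{\left(d \right)} = 2 + d^{2}$ ($j{\left(d \right)} = d^{2} + 2 = 2 + d^{2}$)
$j{\left(7 \right)} \left(s{\left(6 \right)} + 18\right) = \left(2 + 7^{2}\right) \left(6 \left(2 + 6\right) + 18\right) = \left(2 + 49\right) \left(6 \cdot 8 + 18\right) = 51 \left(48 + 18\right) = 51 \cdot 66 = 3366$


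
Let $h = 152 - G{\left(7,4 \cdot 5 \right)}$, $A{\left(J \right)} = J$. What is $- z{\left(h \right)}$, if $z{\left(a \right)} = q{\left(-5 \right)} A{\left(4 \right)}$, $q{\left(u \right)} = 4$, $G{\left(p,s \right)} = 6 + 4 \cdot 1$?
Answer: $-16$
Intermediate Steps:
$G{\left(p,s \right)} = 10$ ($G{\left(p,s \right)} = 6 + 4 = 10$)
$h = 142$ ($h = 152 - 10 = 142$)
$z{\left(a \right)} = 16$ ($z{\left(a \right)} = 4 \cdot 4 = 16$)
$- z{\left(h \right)} = \left(-1\right) 16 = -16$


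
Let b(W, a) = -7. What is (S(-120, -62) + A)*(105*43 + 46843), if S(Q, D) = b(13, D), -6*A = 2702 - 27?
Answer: -69769843/3 ≈ -2.3257e+7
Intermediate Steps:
A = -2675/6 (A = -(2702 - 27)/6 = -⅙*2675 = -2675/6 ≈ -445.83)
S(Q, D) = -7
(S(-120, -62) + A)*(105*43 + 46843) = (-7 - 2675/6)*(105*43 + 46843) = -2717*(4515 + 46843)/6 = -2717/6*51358 = -69769843/3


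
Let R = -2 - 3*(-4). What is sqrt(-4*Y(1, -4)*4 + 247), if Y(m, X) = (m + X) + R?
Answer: 3*sqrt(15) ≈ 11.619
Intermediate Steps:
R = 10 (R = -2 + 12 = 10)
Y(m, X) = 10 + X + m (Y(m, X) = (m + X) + 10 = (X + m) + 10 = 10 + X + m)
sqrt(-4*Y(1, -4)*4 + 247) = sqrt(-4*(10 - 4 + 1)*4 + 247) = sqrt(-4*7*4 + 247) = sqrt(-28*4 + 247) = sqrt(-112 + 247) = sqrt(135) = 3*sqrt(15)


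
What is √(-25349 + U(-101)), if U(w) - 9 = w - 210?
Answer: I*√25651 ≈ 160.16*I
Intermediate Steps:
U(w) = -201 + w (U(w) = 9 + (w - 210) = 9 + (-210 + w) = -201 + w)
√(-25349 + U(-101)) = √(-25349 + (-201 - 101)) = √(-25349 - 302) = √(-25651) = I*√25651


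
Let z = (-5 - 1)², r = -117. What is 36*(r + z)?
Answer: -2916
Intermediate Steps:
z = 36 (z = (-6)² = 36)
36*(r + z) = 36*(-117 + 36) = 36*(-81) = -2916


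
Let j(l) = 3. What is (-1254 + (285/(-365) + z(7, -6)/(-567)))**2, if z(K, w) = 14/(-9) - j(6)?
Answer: 218487723612303616/138770405361 ≈ 1.5745e+6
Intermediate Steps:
z(K, w) = -41/9 (z(K, w) = 14/(-9) - 1*3 = 14*(-1/9) - 3 = -14/9 - 3 = -41/9)
(-1254 + (285/(-365) + z(7, -6)/(-567)))**2 = (-1254 + (285/(-365) - 41/9/(-567)))**2 = (-1254 + (285*(-1/365) - 41/9*(-1/567)))**2 = (-1254 + (-57/73 + 41/5103))**2 = (-1254 - 287878/372519)**2 = (-467426704/372519)**2 = 218487723612303616/138770405361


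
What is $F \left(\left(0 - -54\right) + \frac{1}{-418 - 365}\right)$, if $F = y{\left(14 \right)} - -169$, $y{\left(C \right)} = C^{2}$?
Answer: $\frac{15432565}{783} \approx 19710.0$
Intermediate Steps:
$F = 365$ ($F = 14^{2} - -169 = 196 + 169 = 365$)
$F \left(\left(0 - -54\right) + \frac{1}{-418 - 365}\right) = 365 \left(\left(0 - -54\right) + \frac{1}{-418 - 365}\right) = 365 \left(\left(0 + 54\right) + \frac{1}{-783}\right) = 365 \left(54 - \frac{1}{783}\right) = 365 \cdot \frac{42281}{783} = \frac{15432565}{783}$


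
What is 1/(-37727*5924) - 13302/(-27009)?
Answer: 330325234543/670707738748 ≈ 0.49250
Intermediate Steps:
1/(-37727*5924) - 13302/(-27009) = -1/37727*1/5924 - 13302*(-1/27009) = -1/223494748 + 1478/3001 = 330325234543/670707738748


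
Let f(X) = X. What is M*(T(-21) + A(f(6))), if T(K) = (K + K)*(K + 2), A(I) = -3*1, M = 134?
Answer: 106530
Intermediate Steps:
A(I) = -3
T(K) = 2*K*(2 + K) (T(K) = (2*K)*(2 + K) = 2*K*(2 + K))
M*(T(-21) + A(f(6))) = 134*(2*(-21)*(2 - 21) - 3) = 134*(2*(-21)*(-19) - 3) = 134*(798 - 3) = 134*795 = 106530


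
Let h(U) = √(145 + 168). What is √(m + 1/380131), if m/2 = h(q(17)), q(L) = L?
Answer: √(380131 + 288999154322*√313)/380131 ≈ 5.9484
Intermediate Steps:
h(U) = √313
m = 2*√313 ≈ 35.384
√(m + 1/380131) = √(2*√313 + 1/380131) = √(1/380131 + 2*√313)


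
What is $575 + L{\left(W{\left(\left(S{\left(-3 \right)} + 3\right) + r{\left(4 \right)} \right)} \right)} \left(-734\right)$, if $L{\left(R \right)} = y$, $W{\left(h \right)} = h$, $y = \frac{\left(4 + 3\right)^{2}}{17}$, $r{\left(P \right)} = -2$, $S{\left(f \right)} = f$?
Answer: $- \frac{26191}{17} \approx -1540.6$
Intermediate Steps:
$y = \frac{49}{17}$ ($y = 7^{2} \cdot \frac{1}{17} = 49 \cdot \frac{1}{17} = \frac{49}{17} \approx 2.8824$)
$L{\left(R \right)} = \frac{49}{17}$
$575 + L{\left(W{\left(\left(S{\left(-3 \right)} + 3\right) + r{\left(4 \right)} \right)} \right)} \left(-734\right) = 575 + \frac{49}{17} \left(-734\right) = 575 - \frac{35966}{17} = - \frac{26191}{17}$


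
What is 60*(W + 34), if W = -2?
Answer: 1920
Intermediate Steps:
60*(W + 34) = 60*(-2 + 34) = 60*32 = 1920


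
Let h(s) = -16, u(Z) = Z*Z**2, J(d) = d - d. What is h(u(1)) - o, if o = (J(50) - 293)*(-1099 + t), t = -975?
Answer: -607698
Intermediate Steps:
J(d) = 0
u(Z) = Z**3
o = 607682 (o = (0 - 293)*(-1099 - 975) = -293*(-2074) = 607682)
h(u(1)) - o = -16 - 1*607682 = -16 - 607682 = -607698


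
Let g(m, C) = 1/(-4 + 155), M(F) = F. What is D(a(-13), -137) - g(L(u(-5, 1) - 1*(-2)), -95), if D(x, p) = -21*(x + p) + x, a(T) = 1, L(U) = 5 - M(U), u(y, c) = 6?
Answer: 431406/151 ≈ 2857.0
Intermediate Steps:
L(U) = 5 - U
g(m, C) = 1/151
D(x, p) = -21*p - 20*x (D(x, p) = -21*(p + x) + x = (-21*p - 21*x) + x = -21*p - 20*x)
D(a(-13), -137) - g(L(u(-5, 1) - 1*(-2)), -95) = (-21*(-137) - 20*1) - 1*1/151 = (2877 - 20) - 1/151 = 2857 - 1/151 = 431406/151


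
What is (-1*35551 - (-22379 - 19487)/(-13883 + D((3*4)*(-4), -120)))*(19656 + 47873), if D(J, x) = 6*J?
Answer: -34023479590023/14171 ≈ -2.4009e+9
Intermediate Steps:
(-1*35551 - (-22379 - 19487)/(-13883 + D((3*4)*(-4), -120)))*(19656 + 47873) = (-1*35551 - (-22379 - 19487)/(-13883 + 6*((3*4)*(-4))))*(19656 + 47873) = (-35551 - (-41866)/(-13883 + 6*(12*(-4))))*67529 = (-35551 - (-41866)/(-13883 + 6*(-48)))*67529 = (-35551 - (-41866)/(-13883 - 288))*67529 = (-35551 - (-41866)/(-14171))*67529 = (-35551 - (-41866)*(-1)/14171)*67529 = (-35551 - 1*41866/14171)*67529 = (-35551 - 41866/14171)*67529 = -503835087/14171*67529 = -34023479590023/14171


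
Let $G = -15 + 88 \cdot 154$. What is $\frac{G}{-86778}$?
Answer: $- \frac{13537}{86778} \approx -0.156$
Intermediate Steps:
$G = 13537$ ($G = -15 + 13552 = 13537$)
$\frac{G}{-86778} = \frac{13537}{-86778} = 13537 \left(- \frac{1}{86778}\right) = - \frac{13537}{86778}$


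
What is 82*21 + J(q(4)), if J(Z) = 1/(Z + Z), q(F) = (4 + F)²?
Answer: 220417/128 ≈ 1722.0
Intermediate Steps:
J(Z) = 1/(2*Z)
82*21 + J(q(4)) = 82*21 + 1/(2*((4 + 4)²)) = 1722 + 1/(2*(8²)) = 1722 + (½)/64 = 1722 + (½)*(1/64) = 1722 + 1/128 = 220417/128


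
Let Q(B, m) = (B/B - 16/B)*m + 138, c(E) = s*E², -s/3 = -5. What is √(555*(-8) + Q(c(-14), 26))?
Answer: 2*I*√11786115/105 ≈ 65.392*I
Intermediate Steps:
s = 15 (s = -3*(-5) = 15)
c(E) = 15*E²
Q(B, m) = 138 + m*(1 - 16/B) (Q(B, m) = (1 - 16/B)*m + 138 = m*(1 - 16/B) + 138 = 138 + m*(1 - 16/B))
√(555*(-8) + Q(c(-14), 26)) = √(555*(-8) + (138 + 26 - 16*26/15*(-14)²)) = √(-4440 + (138 + 26 - 16*26/15*196)) = √(-4440 + (138 + 26 - 16*26/2940)) = √(-4440 + (138 + 26 - 16*26*1/2940)) = √(-4440 + (138 + 26 - 104/735)) = √(-4440 + 120436/735) = √(-3142964/735) = 2*I*√11786115/105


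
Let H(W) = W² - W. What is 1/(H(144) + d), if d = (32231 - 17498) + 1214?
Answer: 1/36539 ≈ 2.7368e-5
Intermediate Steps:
d = 15947 (d = 14733 + 1214 = 15947)
1/(H(144) + d) = 1/(144*(-1 + 144) + 15947) = 1/(144*143 + 15947) = 1/(20592 + 15947) = 1/36539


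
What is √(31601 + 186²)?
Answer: √66197 ≈ 257.29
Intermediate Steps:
√(31601 + 186²) = √(31601 + 34596) = √66197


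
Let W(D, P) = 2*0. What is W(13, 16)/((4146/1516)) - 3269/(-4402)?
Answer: 3269/4402 ≈ 0.74262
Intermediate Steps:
W(D, P) = 0
W(13, 16)/((4146/1516)) - 3269/(-4402) = 0/((4146/1516)) - 3269/(-4402) = 0/((4146*(1/1516))) - 3269*(-1/4402) = 0/(2073/758) + 3269/4402 = 0*(758/2073) + 3269/4402 = 0 + 3269/4402 = 3269/4402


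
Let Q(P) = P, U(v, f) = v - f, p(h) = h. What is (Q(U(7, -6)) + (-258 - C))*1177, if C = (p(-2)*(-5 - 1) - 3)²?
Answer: -383702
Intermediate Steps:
C = 81 (C = (-2*(-5 - 1) - 3)² = (-2*(-6) - 3)² = (12 - 3)² = 9² = 81)
(Q(U(7, -6)) + (-258 - C))*1177 = ((7 - 1*(-6)) + (-258 - 1*81))*1177 = ((7 + 6) + (-258 - 81))*1177 = (13 - 339)*1177 = -326*1177 = -383702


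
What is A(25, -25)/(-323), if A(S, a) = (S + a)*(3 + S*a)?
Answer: 0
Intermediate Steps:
A(S, a) = (3 + S*a)*(S + a)
A(25, -25)/(-323) = (3*25 + 3*(-25) + 25*(-25)² - 25*25²)/(-323) = (75 - 75 + 25*625 - 25*625)*(-1/323) = (75 - 75 + 15625 - 15625)*(-1/323) = 0*(-1/323) = 0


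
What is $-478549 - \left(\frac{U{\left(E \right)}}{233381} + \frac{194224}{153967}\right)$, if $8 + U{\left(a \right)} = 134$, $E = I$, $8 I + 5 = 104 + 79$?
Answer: $- \frac{17195733369559609}{35932972427} \approx -4.7855 \cdot 10^{5}$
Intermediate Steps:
$I = \frac{89}{4}$ ($I = - \frac{5}{8} + \frac{104 + 79}{8} = - \frac{5}{8} + \frac{1}{8} \cdot 183 = - \frac{5}{8} + \frac{183}{8} = \frac{89}{4} \approx 22.25$)
$E = \frac{89}{4} \approx 22.25$
$U{\left(a \right)} = 126$ ($U{\left(a \right)} = -8 + 134 = 126$)
$-478549 - \left(\frac{U{\left(E \right)}}{233381} + \frac{194224}{153967}\right) = -478549 - \left(\frac{126}{233381} + \frac{194224}{153967}\right) = -478549 - \frac{45347591186}{35932972427} = - \frac{17195733369559609}{35932972427}$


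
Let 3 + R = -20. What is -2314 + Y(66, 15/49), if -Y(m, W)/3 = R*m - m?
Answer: 2438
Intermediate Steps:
R = -23 (R = -3 - 20 = -23)
Y(m, W) = 72*m (Y(m, W) = -3*(-23*m - m) = -(-72)*m = 72*m)
-2314 + Y(66, 15/49) = -2314 + 72*66 = -2314 + 4752 = 2438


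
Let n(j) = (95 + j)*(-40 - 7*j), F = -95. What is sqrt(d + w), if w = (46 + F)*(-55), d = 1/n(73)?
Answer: sqrt(5773252304778)/46284 ≈ 51.913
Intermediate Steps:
n(j) = (-40 - 7*j)*(95 + j)
d = -1/92568 (d = 1/(-3800 - 705*73 - 7*73**2) = 1/(-3800 - 51465 - 7*5329) = 1/(-3800 - 51465 - 37303) = 1/(-92568) = -1/92568 ≈ -1.0803e-5)
w = 2695 (w = (46 - 95)*(-55) = -49*(-55) = 2695)
sqrt(d + w) = sqrt(-1/92568 + 2695) = sqrt(249470759/92568) = sqrt(5773252304778)/46284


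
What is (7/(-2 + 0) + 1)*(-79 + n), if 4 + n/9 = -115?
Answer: 2875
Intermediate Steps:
n = -1071 (n = -36 + 9*(-115) = -36 - 1035 = -1071)
(7/(-2 + 0) + 1)*(-79 + n) = (7/(-2 + 0) + 1)*(-79 - 1071) = (7/(-2) + 1)*(-1150) = (7*(-1/2) + 1)*(-1150) = (-7/2 + 1)*(-1150) = -5/2*(-1150) = 2875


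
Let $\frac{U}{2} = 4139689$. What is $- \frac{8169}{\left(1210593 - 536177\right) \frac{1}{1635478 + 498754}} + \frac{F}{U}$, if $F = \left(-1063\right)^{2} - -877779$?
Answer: $- \frac{9021612678764591}{348984062078} \approx -25851.0$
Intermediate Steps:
$F = 2007748$ ($F = 1129969 + 877779 = 2007748$)
$U = 8279378$ ($U = 2 \cdot 4139689 = 8279378$)
$- \frac{8169}{\left(1210593 - 536177\right) \frac{1}{1635478 + 498754}} + \frac{F}{U} = - \frac{8169}{\left(1210593 - 536177\right) \frac{1}{1635478 + 498754}} + \frac{2007748}{8279378} = - \frac{8169}{674416 \cdot \frac{1}{2134232}} + 2007748 \cdot \frac{1}{8279378} = - \frac{8169}{674416 \cdot \frac{1}{2134232}} + \frac{1003874}{4139689} = - \frac{8169}{\frac{84302}{266779}} + \frac{1003874}{4139689} = \left(-8169\right) \frac{266779}{84302} + \frac{1003874}{4139689} = - \frac{2179317651}{84302} + \frac{1003874}{4139689} = - \frac{9021612678764591}{348984062078}$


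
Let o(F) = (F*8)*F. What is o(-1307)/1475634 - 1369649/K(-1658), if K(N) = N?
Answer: 1021879423601/1223300586 ≈ 835.35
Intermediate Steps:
o(F) = 8*F² (o(F) = (8*F)*F = 8*F²)
o(-1307)/1475634 - 1369649/K(-1658) = (8*(-1307)²)/1475634 - 1369649/(-1658) = (8*1708249)*(1/1475634) - 1369649*(-1/1658) = 13665992*(1/1475634) + 1369649/1658 = 6832996/737817 + 1369649/1658 = 1021879423601/1223300586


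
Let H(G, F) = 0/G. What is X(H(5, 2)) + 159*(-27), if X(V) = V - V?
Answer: -4293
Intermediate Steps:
H(G, F) = 0
X(V) = 0
X(H(5, 2)) + 159*(-27) = 0 + 159*(-27) = 0 - 4293 = -4293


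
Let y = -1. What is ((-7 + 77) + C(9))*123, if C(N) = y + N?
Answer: 9594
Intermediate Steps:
C(N) = -1 + N
((-7 + 77) + C(9))*123 = ((-7 + 77) + (-1 + 9))*123 = (70 + 8)*123 = 78*123 = 9594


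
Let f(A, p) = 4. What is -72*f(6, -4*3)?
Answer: -288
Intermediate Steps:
-72*f(6, -4*3) = -72*4 = -12*24 = -288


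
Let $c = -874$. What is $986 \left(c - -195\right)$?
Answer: $-669494$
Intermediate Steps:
$986 \left(c - -195\right) = 986 \left(-874 - -195\right) = 986 \left(-874 + \left(-548 + 743\right)\right) = 986 \left(-874 + 195\right) = 986 \left(-679\right) = -669494$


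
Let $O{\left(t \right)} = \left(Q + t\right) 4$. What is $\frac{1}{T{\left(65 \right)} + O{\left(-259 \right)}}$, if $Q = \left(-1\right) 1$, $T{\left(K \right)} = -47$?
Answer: $- \frac{1}{1087} \approx -0.00091996$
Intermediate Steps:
$Q = -1$
$O{\left(t \right)} = -4 + 4 t$ ($O{\left(t \right)} = \left(-1 + t\right) 4 = -4 + 4 t$)
$\frac{1}{T{\left(65 \right)} + O{\left(-259 \right)}} = \frac{1}{-47 + \left(-4 + 4 \left(-259\right)\right)} = \frac{1}{-47 - 1040} = \frac{1}{-1087} = - \frac{1}{1087}$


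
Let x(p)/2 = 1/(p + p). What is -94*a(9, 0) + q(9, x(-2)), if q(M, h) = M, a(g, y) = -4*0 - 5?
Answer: 479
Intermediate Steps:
a(g, y) = -5 (a(g, y) = 0 - 5 = -5)
x(p) = 1/p (x(p) = 2/(p + p) = 2/((2*p)) = 2*(1/(2*p)) = 1/p)
-94*a(9, 0) + q(9, x(-2)) = -94*(-5) + 9 = 470 + 9 = 479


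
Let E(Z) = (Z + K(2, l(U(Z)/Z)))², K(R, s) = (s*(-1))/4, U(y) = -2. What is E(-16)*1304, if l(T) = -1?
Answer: 646947/2 ≈ 3.2347e+5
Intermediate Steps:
K(R, s) = -s/4 (K(R, s) = -s*(¼) = -s/4)
E(Z) = (¼ + Z)² (E(Z) = (Z - ¼*(-1))² = (Z + ¼)² = (¼ + Z)²)
E(-16)*1304 = ((1 + 4*(-16))²/16)*1304 = ((1 - 64)²/16)*1304 = ((1/16)*(-63)²)*1304 = ((1/16)*3969)*1304 = (3969/16)*1304 = 646947/2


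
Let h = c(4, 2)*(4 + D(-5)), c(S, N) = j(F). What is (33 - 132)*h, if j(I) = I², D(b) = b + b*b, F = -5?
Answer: -59400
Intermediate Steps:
D(b) = b + b²
c(S, N) = 25 (c(S, N) = (-5)² = 25)
h = 600 (h = 25*(4 - 5*(1 - 5)) = 25*(4 - 5*(-4)) = 25*(4 + 20) = 25*24 = 600)
(33 - 132)*h = (33 - 132)*600 = -99*600 = -59400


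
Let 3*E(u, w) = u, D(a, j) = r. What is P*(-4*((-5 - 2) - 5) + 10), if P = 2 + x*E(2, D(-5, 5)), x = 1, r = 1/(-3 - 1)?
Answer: 464/3 ≈ 154.67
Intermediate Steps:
r = -1/4 (r = 1/(-4) = -1/4 ≈ -0.25000)
D(a, j) = -1/4
E(u, w) = u/3
P = 8/3 (P = 2 + 1*((1/3)*2) = 2 + 1*(2/3) = 2 + 2/3 = 8/3 ≈ 2.6667)
P*(-4*((-5 - 2) - 5) + 10) = 8*(-4*((-5 - 2) - 5) + 10)/3 = 8*(-4*(-7 - 5) + 10)/3 = 8*(-4*(-12) + 10)/3 = 8*(48 + 10)/3 = (8/3)*58 = 464/3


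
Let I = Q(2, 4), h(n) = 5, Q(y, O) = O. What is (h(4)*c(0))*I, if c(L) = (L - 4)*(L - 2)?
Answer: 160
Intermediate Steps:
I = 4
c(L) = (-4 + L)*(-2 + L)
(h(4)*c(0))*I = (5*(8 + 0**2 - 6*0))*4 = (5*(8 + 0 + 0))*4 = (5*8)*4 = 40*4 = 160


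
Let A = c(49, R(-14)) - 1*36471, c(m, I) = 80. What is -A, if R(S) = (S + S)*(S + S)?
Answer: 36391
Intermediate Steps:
R(S) = 4*S**2 (R(S) = (2*S)*(2*S) = 4*S**2)
A = -36391 (A = 80 - 1*36471 = 80 - 36471 = -36391)
-A = -1*(-36391) = 36391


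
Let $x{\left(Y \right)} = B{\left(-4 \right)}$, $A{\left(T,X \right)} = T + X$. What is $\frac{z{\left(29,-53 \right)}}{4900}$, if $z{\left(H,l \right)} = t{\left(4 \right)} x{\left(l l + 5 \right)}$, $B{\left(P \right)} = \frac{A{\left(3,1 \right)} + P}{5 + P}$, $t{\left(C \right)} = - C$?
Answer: $0$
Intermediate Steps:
$B{\left(P \right)} = \frac{4 + P}{5 + P}$ ($B{\left(P \right)} = \frac{\left(3 + 1\right) + P}{5 + P} = \frac{4 + P}{5 + P}$)
$x{\left(Y \right)} = 0$ ($x{\left(Y \right)} = \frac{4 - 4}{5 - 4} = 1^{-1} \cdot 0 = 1 \cdot 0 = 0$)
$z{\left(H,l \right)} = 0$ ($z{\left(H,l \right)} = \left(-1\right) 4 \cdot 0 = \left(-4\right) 0 = 0$)
$\frac{z{\left(29,-53 \right)}}{4900} = \frac{0}{4900} = 0 \cdot \frac{1}{4900} = 0$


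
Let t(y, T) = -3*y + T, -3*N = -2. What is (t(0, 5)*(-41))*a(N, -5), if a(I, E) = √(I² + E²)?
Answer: -205*√229/3 ≈ -1034.1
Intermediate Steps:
N = ⅔ (N = -⅓*(-2) = ⅔ ≈ 0.66667)
t(y, T) = T - 3*y
a(I, E) = √(E² + I²)
(t(0, 5)*(-41))*a(N, -5) = ((5 - 3*0)*(-41))*√((-5)² + (⅔)²) = ((5 + 0)*(-41))*√(25 + 4/9) = (5*(-41))*√(229/9) = -205*√229/3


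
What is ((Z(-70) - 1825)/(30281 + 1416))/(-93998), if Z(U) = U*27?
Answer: 3715/2979454606 ≈ 1.2469e-6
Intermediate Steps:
Z(U) = 27*U
((Z(-70) - 1825)/(30281 + 1416))/(-93998) = ((27*(-70) - 1825)/(30281 + 1416))/(-93998) = ((-1890 - 1825)/31697)*(-1/93998) = -3715*1/31697*(-1/93998) = -3715/31697*(-1/93998) = 3715/2979454606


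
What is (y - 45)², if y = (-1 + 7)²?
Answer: 81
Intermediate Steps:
y = 36 (y = 6² = 36)
(y - 45)² = (36 - 45)² = (-9)² = 81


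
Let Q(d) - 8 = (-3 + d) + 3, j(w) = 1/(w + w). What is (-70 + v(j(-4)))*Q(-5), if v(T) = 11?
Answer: -177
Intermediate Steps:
j(w) = 1/(2*w)
Q(d) = 8 + d (Q(d) = 8 + ((-3 + d) + 3) = 8 + d)
(-70 + v(j(-4)))*Q(-5) = (-70 + 11)*(8 - 5) = -59*3 = -177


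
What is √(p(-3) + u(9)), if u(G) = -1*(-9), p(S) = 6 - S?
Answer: 3*√2 ≈ 4.2426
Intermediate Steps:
u(G) = 9
√(p(-3) + u(9)) = √((6 - 1*(-3)) + 9) = √((6 + 3) + 9) = √(9 + 9) = √18 = 3*√2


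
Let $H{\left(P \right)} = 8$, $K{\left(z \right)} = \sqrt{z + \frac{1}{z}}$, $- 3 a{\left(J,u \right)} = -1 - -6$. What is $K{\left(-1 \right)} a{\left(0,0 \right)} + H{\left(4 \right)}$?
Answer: $8 - \frac{5 i \sqrt{2}}{3} \approx 8.0 - 2.357 i$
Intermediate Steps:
$a{\left(J,u \right)} = - \frac{5}{3}$ ($a{\left(J,u \right)} = - \frac{-1 - -6}{3} = - \frac{-1 + 6}{3} = \left(- \frac{1}{3}\right) 5 = - \frac{5}{3}$)
$K{\left(-1 \right)} a{\left(0,0 \right)} + H{\left(4 \right)} = \sqrt{-1 + \frac{1}{-1}} \left(- \frac{5}{3}\right) + 8 = \sqrt{-1 - 1} \left(- \frac{5}{3}\right) + 8 = \sqrt{-2} \left(- \frac{5}{3}\right) + 8 = i \sqrt{2} \left(- \frac{5}{3}\right) + 8 = - \frac{5 i \sqrt{2}}{3} + 8 = 8 - \frac{5 i \sqrt{2}}{3}$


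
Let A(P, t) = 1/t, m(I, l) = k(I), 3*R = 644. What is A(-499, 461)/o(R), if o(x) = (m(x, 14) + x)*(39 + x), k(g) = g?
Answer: 9/451857448 ≈ 1.9918e-8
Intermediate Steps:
R = 644/3 (R = (1/3)*644 = 644/3 ≈ 214.67)
m(I, l) = I
o(x) = 2*x*(39 + x) (o(x) = (x + x)*(39 + x) = (2*x)*(39 + x) = 2*x*(39 + x))
A(-499, 461)/o(R) = 1/(461*((2*(644/3)*(39 + 644/3)))) = 1/(461*((2*(644/3)*(761/3)))) = 1/(461*(980168/9)) = (1/461)*(9/980168) = 9/451857448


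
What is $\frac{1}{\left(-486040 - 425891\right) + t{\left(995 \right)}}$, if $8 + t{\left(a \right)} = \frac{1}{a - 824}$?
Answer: $- \frac{171}{155941568} \approx -1.0966 \cdot 10^{-6}$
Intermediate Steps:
$t{\left(a \right)} = -8 + \frac{1}{-824 + a}$ ($t{\left(a \right)} = -8 + \frac{1}{a - 824} = -8 + \frac{1}{-824 + a}$)
$\frac{1}{\left(-486040 - 425891\right) + t{\left(995 \right)}} = \frac{1}{\left(-486040 - 425891\right) + \frac{6593 - 7960}{-824 + 995}} = \frac{1}{\left(-486040 - 425891\right) + \frac{6593 - 7960}{171}} = \frac{1}{-911931 + \frac{1}{171} \left(-1367\right)} = \frac{1}{-911931 - \frac{1367}{171}} = \frac{1}{- \frac{155941568}{171}} = - \frac{171}{155941568}$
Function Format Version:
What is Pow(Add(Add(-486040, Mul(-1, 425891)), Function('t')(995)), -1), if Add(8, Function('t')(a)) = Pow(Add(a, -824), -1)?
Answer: Rational(-171, 155941568) ≈ -1.0966e-6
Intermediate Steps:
Function('t')(a) = Add(-8, Pow(Add(-824, a), -1)) (Function('t')(a) = Add(-8, Pow(Add(a, -824), -1)) = Add(-8, Pow(Add(-824, a), -1)))
Pow(Add(Add(-486040, Mul(-1, 425891)), Function('t')(995)), -1) = Pow(Add(Add(-486040, Mul(-1, 425891)), Mul(Pow(Add(-824, 995), -1), Add(6593, Mul(-8, 995)))), -1) = Pow(Add(Add(-486040, -425891), Mul(Pow(171, -1), Add(6593, -7960))), -1) = Pow(Add(-911931, Mul(Rational(1, 171), -1367)), -1) = Pow(Add(-911931, Rational(-1367, 171)), -1) = Pow(Rational(-155941568, 171), -1) = Rational(-171, 155941568)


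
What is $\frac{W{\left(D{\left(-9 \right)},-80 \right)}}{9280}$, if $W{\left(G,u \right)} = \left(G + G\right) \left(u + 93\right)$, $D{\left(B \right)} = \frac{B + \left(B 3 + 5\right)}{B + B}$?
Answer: $\frac{403}{83520} \approx 0.0048252$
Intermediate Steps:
$D{\left(B \right)} = \frac{5 + 4 B}{2 B}$ ($D{\left(B \right)} = \frac{B + \left(3 B + 5\right)}{2 B} = \left(B + \left(5 + 3 B\right)\right) \frac{1}{2 B} = \left(5 + 4 B\right) \frac{1}{2 B} = \frac{5 + 4 B}{2 B}$)
$W{\left(G,u \right)} = 2 G \left(93 + u\right)$
$\frac{W{\left(D{\left(-9 \right)},-80 \right)}}{9280} = \frac{2 \left(2 + \frac{5}{2 \left(-9\right)}\right) \left(93 - 80\right)}{9280} = 2 \left(2 + \frac{5}{2} \left(- \frac{1}{9}\right)\right) 13 \cdot \frac{1}{9280} = 2 \left(2 - \frac{5}{18}\right) 13 \cdot \frac{1}{9280} = 2 \cdot \frac{31}{18} \cdot 13 \cdot \frac{1}{9280} = \frac{403}{9} \cdot \frac{1}{9280} = \frac{403}{83520}$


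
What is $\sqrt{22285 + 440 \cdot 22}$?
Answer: $\sqrt{31965} \approx 178.79$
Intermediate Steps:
$\sqrt{22285 + 440 \cdot 22} = \sqrt{22285 + 9680} = \sqrt{31965}$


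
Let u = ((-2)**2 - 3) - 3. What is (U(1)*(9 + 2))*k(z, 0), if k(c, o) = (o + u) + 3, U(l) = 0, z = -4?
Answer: 0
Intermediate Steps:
u = -2 (u = (4 - 3) - 3 = 1 - 3 = -2)
k(c, o) = 1 + o (k(c, o) = (o - 2) + 3 = (-2 + o) + 3 = 1 + o)
(U(1)*(9 + 2))*k(z, 0) = (0*(9 + 2))*(1 + 0) = (0*11)*1 = 0*1 = 0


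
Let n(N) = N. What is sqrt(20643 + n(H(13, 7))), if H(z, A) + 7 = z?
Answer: sqrt(20649) ≈ 143.70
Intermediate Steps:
H(z, A) = -7 + z
sqrt(20643 + n(H(13, 7))) = sqrt(20643 + (-7 + 13)) = sqrt(20643 + 6) = sqrt(20649)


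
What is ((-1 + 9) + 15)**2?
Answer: 529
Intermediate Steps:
((-1 + 9) + 15)**2 = (8 + 15)**2 = 23**2 = 529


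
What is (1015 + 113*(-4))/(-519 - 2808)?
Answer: -563/3327 ≈ -0.16922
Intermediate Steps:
(1015 + 113*(-4))/(-519 - 2808) = (1015 - 452)/(-3327) = 563*(-1/3327) = -563/3327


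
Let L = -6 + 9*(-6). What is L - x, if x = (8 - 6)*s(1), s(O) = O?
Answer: -62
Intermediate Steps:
L = -60 (L = -6 - 54 = -60)
x = 2 (x = (8 - 6)*1 = 2*1 = 2)
L - x = -60 - 1*2 = -60 - 2 = -62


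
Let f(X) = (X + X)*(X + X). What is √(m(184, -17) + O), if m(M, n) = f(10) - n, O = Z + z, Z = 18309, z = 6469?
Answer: √25195 ≈ 158.73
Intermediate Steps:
O = 24778 (O = 18309 + 6469 = 24778)
f(X) = 4*X² (f(X) = (2*X)*(2*X) = 4*X²)
m(M, n) = 400 - n (m(M, n) = 4*10² - n = 4*100 - n = 400 - n)
√(m(184, -17) + O) = √((400 - 1*(-17)) + 24778) = √((400 + 17) + 24778) = √(417 + 24778) = √25195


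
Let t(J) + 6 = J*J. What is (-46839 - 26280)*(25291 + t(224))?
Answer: -5517632859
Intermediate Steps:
t(J) = -6 + J² (t(J) = -6 + J*J = -6 + J²)
(-46839 - 26280)*(25291 + t(224)) = (-46839 - 26280)*(25291 + (-6 + 224²)) = -73119*(25291 + (-6 + 50176)) = -73119*(25291 + 50170) = -73119*75461 = -5517632859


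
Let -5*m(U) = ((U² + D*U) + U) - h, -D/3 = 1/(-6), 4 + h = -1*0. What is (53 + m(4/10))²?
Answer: 42328036/15625 ≈ 2709.0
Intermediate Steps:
h = -4 (h = -4 - 1*0 = -4 + 0 = -4)
D = ½ (D = -3/(-6) = -3*(-⅙) = ½ ≈ 0.50000)
m(U) = -⅘ - 3*U/10 - U²/5 (m(U) = -(((U² + U/2) + U) - 1*(-4))/5 = -((U² + 3*U/2) + 4)/5 = -(4 + U² + 3*U/2)/5 = -⅘ - 3*U/10 - U²/5)
(53 + m(4/10))² = (53 + (-⅘ - 6/(5*10) - (4/10)²/5))² = (53 + (-⅘ - 6/(5*10) - (4*(⅒))²/5))² = (53 + (-⅘ - 3/10*⅖ - (⅖)²/5))² = (53 + (-⅘ - 3/25 - ⅕*4/25))² = (53 + (-⅘ - 3/25 - 4/125))² = (53 - 119/125)² = (6506/125)² = 42328036/15625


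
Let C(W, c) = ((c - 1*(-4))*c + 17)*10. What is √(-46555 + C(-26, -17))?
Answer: 5*I*√1767 ≈ 210.18*I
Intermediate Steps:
C(W, c) = 170 + 10*c*(4 + c) (C(W, c) = ((c + 4)*c + 17)*10 = ((4 + c)*c + 17)*10 = (c*(4 + c) + 17)*10 = (17 + c*(4 + c))*10 = 170 + 10*c*(4 + c))
√(-46555 + C(-26, -17)) = √(-46555 + (170 + 10*(-17)² + 40*(-17))) = √(-46555 + (170 + 10*289 - 680)) = √(-46555 + (170 + 2890 - 680)) = √(-46555 + 2380) = √(-44175) = 5*I*√1767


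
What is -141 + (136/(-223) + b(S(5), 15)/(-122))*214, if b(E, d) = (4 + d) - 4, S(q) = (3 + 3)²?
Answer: -4051282/13603 ≈ -297.82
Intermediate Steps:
S(q) = 36 (S(q) = 6² = 36)
b(E, d) = d
-141 + (136/(-223) + b(S(5), 15)/(-122))*214 = -141 + (136/(-223) + 15/(-122))*214 = -141 + (136*(-1/223) + 15*(-1/122))*214 = -141 + (-136/223 - 15/122)*214 = -141 - 19937/27206*214 = -141 - 2133259/13603 = -4051282/13603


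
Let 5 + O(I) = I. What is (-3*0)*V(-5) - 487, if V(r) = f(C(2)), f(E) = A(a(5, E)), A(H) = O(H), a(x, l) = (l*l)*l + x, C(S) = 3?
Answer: -487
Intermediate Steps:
O(I) = -5 + I
a(x, l) = x + l³ (a(x, l) = l²*l + x = l³ + x = x + l³)
A(H) = -5 + H
f(E) = E³ (f(E) = -5 + (5 + E³) = E³)
V(r) = 27 (V(r) = 3³ = 27)
(-3*0)*V(-5) - 487 = -3*0*27 - 487 = 0*27 - 487 = 0 - 487 = -487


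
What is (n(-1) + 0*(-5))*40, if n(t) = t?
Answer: -40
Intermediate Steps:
(n(-1) + 0*(-5))*40 = (-1 + 0*(-5))*40 = (-1 + 0)*40 = -1*40 = -40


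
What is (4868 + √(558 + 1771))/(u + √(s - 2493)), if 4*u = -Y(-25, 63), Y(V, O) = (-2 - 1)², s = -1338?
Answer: -(4868 + √2329)/(9/4 - I*√3831) ≈ -2.8836 - 79.324*I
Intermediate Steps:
Y(V, O) = 9 (Y(V, O) = (-3)² = 9)
u = -9/4 (u = (-1*9)/4 = (¼)*(-9) = -9/4 ≈ -2.2500)
(4868 + √(558 + 1771))/(u + √(s - 2493)) = (4868 + √(558 + 1771))/(-9/4 + √(-1338 - 2493)) = (4868 + √2329)/(-9/4 + √(-3831)) = (4868 + √2329)/(-9/4 + I*√3831)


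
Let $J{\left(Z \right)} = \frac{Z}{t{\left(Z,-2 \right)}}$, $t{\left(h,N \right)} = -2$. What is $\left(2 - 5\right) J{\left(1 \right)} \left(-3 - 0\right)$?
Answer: $- \frac{9}{2} \approx -4.5$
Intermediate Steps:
$J{\left(Z \right)} = - \frac{Z}{2}$ ($J{\left(Z \right)} = \frac{Z}{-2} = Z \left(- \frac{1}{2}\right) = - \frac{Z}{2}$)
$\left(2 - 5\right) J{\left(1 \right)} \left(-3 - 0\right) = \left(2 - 5\right) \left(\left(- \frac{1}{2}\right) 1\right) \left(-3 - 0\right) = \left(-3\right) \left(- \frac{1}{2}\right) \left(-3 + 0\right) = \frac{3}{2} \left(-3\right) = - \frac{9}{2}$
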